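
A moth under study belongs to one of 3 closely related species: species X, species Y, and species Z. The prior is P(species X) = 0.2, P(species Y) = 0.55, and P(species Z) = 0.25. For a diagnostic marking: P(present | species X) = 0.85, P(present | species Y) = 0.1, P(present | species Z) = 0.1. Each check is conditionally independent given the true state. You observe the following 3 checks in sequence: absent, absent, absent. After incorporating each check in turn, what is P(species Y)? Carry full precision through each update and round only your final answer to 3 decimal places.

After 'absent': normaliser = 0.15·0.2000 + 0.9·0.5500 + 0.9·0.2500; P(species X) ≈ 0.0400, P(species Y) ≈ 0.6600, P(species Z) ≈ 0.3000
After 'absent': normaliser = 0.15·0.0400 + 0.9·0.6600 + 0.9·0.3000; P(species X) ≈ 0.0069, P(species Y) ≈ 0.6828, P(species Z) ≈ 0.3103
After 'absent': normaliser = 0.15·0.0069 + 0.9·0.6828 + 0.9·0.3103; P(species X) ≈ 0.0012, P(species Y) ≈ 0.6867, P(species Z) ≈ 0.3121

0.687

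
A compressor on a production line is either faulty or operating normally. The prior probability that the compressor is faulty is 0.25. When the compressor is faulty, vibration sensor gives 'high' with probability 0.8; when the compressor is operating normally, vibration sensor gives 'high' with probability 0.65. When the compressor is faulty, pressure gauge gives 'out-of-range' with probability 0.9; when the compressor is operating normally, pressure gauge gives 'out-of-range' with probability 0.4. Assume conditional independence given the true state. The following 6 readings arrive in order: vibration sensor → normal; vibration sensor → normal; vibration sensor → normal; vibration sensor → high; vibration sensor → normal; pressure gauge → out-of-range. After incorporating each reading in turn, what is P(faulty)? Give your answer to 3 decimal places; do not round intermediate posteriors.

After vibration sensor='normal': P(faulty) = 0.2·0.2500 / (0.2·0.2500 + 0.35·0.7500) ≈ 0.1600
After vibration sensor='normal': P(faulty) = 0.2·0.1600 / (0.2·0.1600 + 0.35·0.8400) ≈ 0.0982
After vibration sensor='normal': P(faulty) = 0.2·0.0982 / (0.2·0.0982 + 0.35·0.9018) ≈ 0.0586
After vibration sensor='high': P(faulty) = 0.8·0.0586 / (0.8·0.0586 + 0.65·0.9414) ≈ 0.0711
After vibration sensor='normal': P(faulty) = 0.2·0.0711 / (0.2·0.0711 + 0.35·0.9289) ≈ 0.0419
After pressure gauge='out-of-range': P(faulty) = 0.9·0.0419 / (0.9·0.0419 + 0.4·0.9581) ≈ 0.0896

0.090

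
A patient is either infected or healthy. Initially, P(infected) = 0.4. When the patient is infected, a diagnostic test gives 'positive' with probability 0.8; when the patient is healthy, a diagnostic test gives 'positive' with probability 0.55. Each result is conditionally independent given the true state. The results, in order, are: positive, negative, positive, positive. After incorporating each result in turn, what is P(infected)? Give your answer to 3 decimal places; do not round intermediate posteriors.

0.477

After 'positive': P(infected) = 0.8·0.4000 / (0.8·0.4000 + 0.55·0.6000) ≈ 0.4923
After 'negative': P(infected) = 0.2·0.4923 / (0.2·0.4923 + 0.45·0.5077) ≈ 0.3012
After 'positive': P(infected) = 0.8·0.3012 / (0.8·0.3012 + 0.55·0.6988) ≈ 0.3853
After 'positive': P(infected) = 0.8·0.3853 / (0.8·0.3853 + 0.55·0.6147) ≈ 0.4769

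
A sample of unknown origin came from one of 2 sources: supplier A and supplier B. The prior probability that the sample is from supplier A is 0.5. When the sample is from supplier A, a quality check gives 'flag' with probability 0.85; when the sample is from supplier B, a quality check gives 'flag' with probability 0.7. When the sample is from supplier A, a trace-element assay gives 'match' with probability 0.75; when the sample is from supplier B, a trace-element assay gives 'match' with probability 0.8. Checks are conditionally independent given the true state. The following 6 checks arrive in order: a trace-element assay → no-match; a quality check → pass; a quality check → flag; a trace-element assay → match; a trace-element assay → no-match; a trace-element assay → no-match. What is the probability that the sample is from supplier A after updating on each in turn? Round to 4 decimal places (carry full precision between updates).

0.5265

After a trace-element assay='no-match': P(supplier A) = 0.25·0.5000 / (0.25·0.5000 + 0.2·0.5000) ≈ 0.5556
After a quality check='pass': P(supplier A) = 0.15·0.5556 / (0.15·0.5556 + 0.3·0.4444) ≈ 0.3846
After a quality check='flag': P(supplier A) = 0.85·0.3846 / (0.85·0.3846 + 0.7·0.6154) ≈ 0.4315
After a trace-element assay='match': P(supplier A) = 0.75·0.4315 / (0.75·0.4315 + 0.8·0.5685) ≈ 0.4157
After a trace-element assay='no-match': P(supplier A) = 0.25·0.4157 / (0.25·0.4157 + 0.2·0.5843) ≈ 0.4707
After a trace-element assay='no-match': P(supplier A) = 0.25·0.4707 / (0.25·0.4707 + 0.2·0.5293) ≈ 0.5265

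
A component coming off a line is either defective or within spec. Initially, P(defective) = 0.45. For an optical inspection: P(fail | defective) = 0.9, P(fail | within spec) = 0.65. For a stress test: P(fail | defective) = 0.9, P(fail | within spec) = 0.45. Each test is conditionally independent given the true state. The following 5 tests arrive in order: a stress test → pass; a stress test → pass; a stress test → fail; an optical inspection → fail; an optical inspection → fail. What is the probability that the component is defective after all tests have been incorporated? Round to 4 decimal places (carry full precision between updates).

0.0940

After a stress test='pass': P(defective) = 0.1·0.4500 / (0.1·0.4500 + 0.55·0.5500) ≈ 0.1295
After a stress test='pass': P(defective) = 0.1·0.1295 / (0.1·0.1295 + 0.55·0.8705) ≈ 0.0263
After a stress test='fail': P(defective) = 0.9·0.0263 / (0.9·0.0263 + 0.45·0.9737) ≈ 0.0513
After an optical inspection='fail': P(defective) = 0.9·0.0513 / (0.9·0.0513 + 0.65·0.9487) ≈ 0.0697
After an optical inspection='fail': P(defective) = 0.9·0.0697 / (0.9·0.0697 + 0.65·0.9303) ≈ 0.0940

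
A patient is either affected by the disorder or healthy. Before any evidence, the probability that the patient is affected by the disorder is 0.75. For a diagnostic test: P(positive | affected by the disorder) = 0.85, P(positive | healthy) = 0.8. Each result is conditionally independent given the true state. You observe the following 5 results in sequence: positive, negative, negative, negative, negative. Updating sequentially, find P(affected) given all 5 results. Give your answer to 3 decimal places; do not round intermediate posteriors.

0.502

After 'positive': P(affected) = 0.85·0.7500 / (0.85·0.7500 + 0.8·0.2500) ≈ 0.7612
After 'negative': P(affected) = 0.15·0.7612 / (0.15·0.7612 + 0.2·0.2388) ≈ 0.7051
After 'negative': P(affected) = 0.15·0.7051 / (0.15·0.7051 + 0.2·0.2949) ≈ 0.6420
After 'negative': P(affected) = 0.15·0.6420 / (0.15·0.6420 + 0.2·0.3580) ≈ 0.5735
After 'negative': P(affected) = 0.15·0.5735 / (0.15·0.5735 + 0.2·0.4265) ≈ 0.5021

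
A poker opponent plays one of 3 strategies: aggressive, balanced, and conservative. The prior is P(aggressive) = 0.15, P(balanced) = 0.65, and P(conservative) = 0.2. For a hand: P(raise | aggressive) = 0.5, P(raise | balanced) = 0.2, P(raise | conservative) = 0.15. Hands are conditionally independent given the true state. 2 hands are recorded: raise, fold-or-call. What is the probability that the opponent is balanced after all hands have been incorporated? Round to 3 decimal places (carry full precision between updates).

Apply Bayes' rule sequentially, carrying P(balanced) forward.
After 'raise': normaliser = 0.5·0.1500 + 0.2·0.6500 + 0.15·0.2000; P(aggressive) ≈ 0.3191, P(balanced) ≈ 0.5532, P(conservative) ≈ 0.1277
After 'fold-or-call': normaliser = 0.5·0.3191 + 0.8·0.5532 + 0.85·0.1277; P(aggressive) ≈ 0.2246, P(balanced) ≈ 0.6228, P(conservative) ≈ 0.1527

0.623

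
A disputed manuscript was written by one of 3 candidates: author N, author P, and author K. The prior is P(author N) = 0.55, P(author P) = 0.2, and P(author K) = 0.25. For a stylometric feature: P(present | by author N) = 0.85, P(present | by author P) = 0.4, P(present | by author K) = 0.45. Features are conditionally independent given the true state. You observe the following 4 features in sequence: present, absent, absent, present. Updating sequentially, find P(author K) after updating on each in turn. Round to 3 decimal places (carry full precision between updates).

0.428

After 'present': normaliser = 0.85·0.5500 + 0.4·0.2000 + 0.45·0.2500; P(author N) ≈ 0.7083, P(author P) ≈ 0.1212, P(author K) ≈ 0.1705
After 'absent': normaliser = 0.15·0.7083 + 0.6·0.1212 + 0.55·0.1705; P(author N) ≈ 0.3896, P(author P) ≈ 0.2667, P(author K) ≈ 0.3438
After 'absent': normaliser = 0.15·0.3896 + 0.6·0.2667 + 0.55·0.3438; P(author N) ≈ 0.1434, P(author P) ≈ 0.3926, P(author K) ≈ 0.4640
After 'present': normaliser = 0.85·0.1434 + 0.4·0.3926 + 0.45·0.4640; P(author N) ≈ 0.2499, P(author P) ≈ 0.3220, P(author K) ≈ 0.4281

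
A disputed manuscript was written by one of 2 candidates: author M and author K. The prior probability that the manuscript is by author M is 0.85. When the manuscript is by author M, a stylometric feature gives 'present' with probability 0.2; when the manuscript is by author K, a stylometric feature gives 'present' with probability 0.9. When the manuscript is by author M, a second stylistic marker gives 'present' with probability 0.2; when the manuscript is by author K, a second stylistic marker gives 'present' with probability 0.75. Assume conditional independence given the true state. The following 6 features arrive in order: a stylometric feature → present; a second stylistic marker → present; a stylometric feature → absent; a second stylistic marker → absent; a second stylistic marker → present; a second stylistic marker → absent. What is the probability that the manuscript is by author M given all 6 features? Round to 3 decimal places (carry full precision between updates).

After a stylometric feature='present': P(author M) = 0.2·0.8500 / (0.2·0.8500 + 0.9·0.1500) ≈ 0.5574
After a second stylistic marker='present': P(author M) = 0.2·0.5574 / (0.2·0.5574 + 0.75·0.4426) ≈ 0.2514
After a stylometric feature='absent': P(author M) = 0.8·0.2514 / (0.8·0.2514 + 0.1·0.7486) ≈ 0.7287
After a second stylistic marker='absent': P(author M) = 0.8·0.7287 / (0.8·0.7287 + 0.25·0.2713) ≈ 0.8958
After a second stylistic marker='present': P(author M) = 0.2·0.8958 / (0.2·0.8958 + 0.75·0.1042) ≈ 0.6963
After a second stylistic marker='absent': P(author M) = 0.8·0.6963 / (0.8·0.6963 + 0.25·0.3037) ≈ 0.8800

0.880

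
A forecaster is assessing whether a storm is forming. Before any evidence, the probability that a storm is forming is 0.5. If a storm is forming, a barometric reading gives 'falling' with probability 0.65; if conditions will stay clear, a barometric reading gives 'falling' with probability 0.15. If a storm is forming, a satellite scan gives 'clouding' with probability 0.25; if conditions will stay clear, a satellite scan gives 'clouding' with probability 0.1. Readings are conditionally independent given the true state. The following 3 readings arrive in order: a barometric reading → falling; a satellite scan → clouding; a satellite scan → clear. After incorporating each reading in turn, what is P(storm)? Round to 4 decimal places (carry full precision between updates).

After a barometric reading='falling': P(storm) = 0.65·0.5000 / (0.65·0.5000 + 0.15·0.5000) ≈ 0.8125
After a satellite scan='clouding': P(storm) = 0.25·0.8125 / (0.25·0.8125 + 0.1·0.1875) ≈ 0.9155
After a satellite scan='clear': P(storm) = 0.75·0.9155 / (0.75·0.9155 + 0.9·0.0845) ≈ 0.9003

0.9003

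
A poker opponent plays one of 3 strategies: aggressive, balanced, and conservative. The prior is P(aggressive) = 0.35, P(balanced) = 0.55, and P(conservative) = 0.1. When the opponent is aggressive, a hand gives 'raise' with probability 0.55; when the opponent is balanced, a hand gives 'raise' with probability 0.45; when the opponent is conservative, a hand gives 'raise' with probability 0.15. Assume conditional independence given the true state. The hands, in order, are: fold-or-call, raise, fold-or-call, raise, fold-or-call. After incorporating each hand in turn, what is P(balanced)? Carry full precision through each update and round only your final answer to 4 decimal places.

0.6269

After 'fold-or-call': normaliser = 0.45·0.3500 + 0.55·0.5500 + 0.85·0.1000; P(aggressive) ≈ 0.2890, P(balanced) ≈ 0.5550, P(conservative) ≈ 0.1560
After 'raise': normaliser = 0.55·0.2890 + 0.45·0.5550 + 0.15·0.1560; P(aggressive) ≈ 0.3678, P(balanced) ≈ 0.5780, P(conservative) ≈ 0.0541
After 'fold-or-call': normaliser = 0.45·0.3678 + 0.55·0.5780 + 0.85·0.0541; P(aggressive) ≈ 0.3126, P(balanced) ≈ 0.6005, P(conservative) ≈ 0.0869
After 'raise': normaliser = 0.55·0.3126 + 0.45·0.6005 + 0.15·0.0869; P(aggressive) ≈ 0.3778, P(balanced) ≈ 0.5936, P(conservative) ≈ 0.0286
After 'fold-or-call': normaliser = 0.45·0.3778 + 0.55·0.5936 + 0.85·0.0286; P(aggressive) ≈ 0.3264, P(balanced) ≈ 0.6269, P(conservative) ≈ 0.0467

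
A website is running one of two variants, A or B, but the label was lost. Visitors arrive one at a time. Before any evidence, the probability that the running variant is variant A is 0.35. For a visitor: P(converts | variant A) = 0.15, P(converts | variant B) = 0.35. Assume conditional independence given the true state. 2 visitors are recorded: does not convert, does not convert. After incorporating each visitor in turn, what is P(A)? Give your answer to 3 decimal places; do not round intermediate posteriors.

0.479

After 'does not convert': P(A) = 0.85·0.3500 / (0.85·0.3500 + 0.65·0.6500) ≈ 0.4132
After 'does not convert': P(A) = 0.85·0.4132 / (0.85·0.4132 + 0.65·0.5868) ≈ 0.4794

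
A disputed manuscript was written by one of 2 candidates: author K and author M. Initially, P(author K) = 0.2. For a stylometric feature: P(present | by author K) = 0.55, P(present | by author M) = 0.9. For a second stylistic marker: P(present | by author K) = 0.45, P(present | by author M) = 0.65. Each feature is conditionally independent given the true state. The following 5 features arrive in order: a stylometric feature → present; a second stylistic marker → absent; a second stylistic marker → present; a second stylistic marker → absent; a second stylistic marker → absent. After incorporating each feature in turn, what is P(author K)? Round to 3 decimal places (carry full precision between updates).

After a stylometric feature='present': P(author K) = 0.55·0.2000 / (0.55·0.2000 + 0.9·0.8000) ≈ 0.1325
After a second stylistic marker='absent': P(author K) = 0.55·0.1325 / (0.55·0.1325 + 0.35·0.8675) ≈ 0.1936
After a second stylistic marker='present': P(author K) = 0.45·0.1936 / (0.45·0.1936 + 0.65·0.8064) ≈ 0.1425
After a second stylistic marker='absent': P(author K) = 0.55·0.1425 / (0.55·0.1425 + 0.35·0.8575) ≈ 0.2071
After a second stylistic marker='absent': P(author K) = 0.55·0.2071 / (0.55·0.2071 + 0.35·0.7929) ≈ 0.2910

0.291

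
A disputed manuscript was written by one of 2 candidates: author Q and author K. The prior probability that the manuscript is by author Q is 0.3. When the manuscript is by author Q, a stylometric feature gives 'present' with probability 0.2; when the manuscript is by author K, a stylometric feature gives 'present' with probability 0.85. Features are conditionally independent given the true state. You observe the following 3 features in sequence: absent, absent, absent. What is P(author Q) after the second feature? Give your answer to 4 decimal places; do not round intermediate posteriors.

After 'absent': P(author Q) = 0.8·0.3000 / (0.8·0.3000 + 0.15·0.7000) ≈ 0.6957
After 'absent': P(author Q) = 0.8·0.6957 / (0.8·0.6957 + 0.15·0.3043) ≈ 0.9242

0.9242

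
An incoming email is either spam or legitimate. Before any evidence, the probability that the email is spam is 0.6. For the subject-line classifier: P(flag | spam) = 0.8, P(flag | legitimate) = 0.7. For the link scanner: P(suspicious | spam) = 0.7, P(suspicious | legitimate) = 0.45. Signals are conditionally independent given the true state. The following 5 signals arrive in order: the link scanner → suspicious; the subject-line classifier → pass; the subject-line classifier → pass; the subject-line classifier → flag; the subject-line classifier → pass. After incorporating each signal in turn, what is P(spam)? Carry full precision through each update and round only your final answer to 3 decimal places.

0.441

After the link scanner='suspicious': P(spam) = 0.7·0.6000 / (0.7·0.6000 + 0.45·0.4000) ≈ 0.7000
After the subject-line classifier='pass': P(spam) = 0.2·0.7000 / (0.2·0.7000 + 0.3·0.3000) ≈ 0.6087
After the subject-line classifier='pass': P(spam) = 0.2·0.6087 / (0.2·0.6087 + 0.3·0.3913) ≈ 0.5091
After the subject-line classifier='flag': P(spam) = 0.8·0.5091 / (0.8·0.5091 + 0.7·0.4909) ≈ 0.5424
After the subject-line classifier='pass': P(spam) = 0.2·0.5424 / (0.2·0.5424 + 0.3·0.4576) ≈ 0.4414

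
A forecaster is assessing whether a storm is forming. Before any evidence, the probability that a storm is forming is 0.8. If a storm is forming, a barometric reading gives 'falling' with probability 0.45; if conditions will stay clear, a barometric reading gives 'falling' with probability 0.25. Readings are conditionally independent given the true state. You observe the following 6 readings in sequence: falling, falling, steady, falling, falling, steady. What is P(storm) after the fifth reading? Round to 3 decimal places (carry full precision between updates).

Apply Bayes' rule sequentially, carrying P(storm) forward.
After 'falling': P(storm) = 0.45·0.8000 / (0.45·0.8000 + 0.25·0.2000) ≈ 0.8780
After 'falling': P(storm) = 0.45·0.8780 / (0.45·0.8780 + 0.25·0.1220) ≈ 0.9284
After 'steady': P(storm) = 0.55·0.9284 / (0.55·0.9284 + 0.75·0.0716) ≈ 0.9048
After 'falling': P(storm) = 0.45·0.9048 / (0.45·0.9048 + 0.25·0.0952) ≈ 0.9448
After 'falling': P(storm) = 0.45·0.9448 / (0.45·0.9448 + 0.25·0.0552) ≈ 0.9685

0.969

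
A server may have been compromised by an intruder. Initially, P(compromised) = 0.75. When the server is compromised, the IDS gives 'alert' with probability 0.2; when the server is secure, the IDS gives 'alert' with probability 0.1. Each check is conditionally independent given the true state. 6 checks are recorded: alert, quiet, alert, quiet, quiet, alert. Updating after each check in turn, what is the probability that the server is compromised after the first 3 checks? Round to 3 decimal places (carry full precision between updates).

Each posterior becomes the prior for the next update.
After 'alert': P(compromised) = 0.2·0.7500 / (0.2·0.7500 + 0.1·0.2500) ≈ 0.8571
After 'quiet': P(compromised) = 0.8·0.8571 / (0.8·0.8571 + 0.9·0.1429) ≈ 0.8421
After 'alert': P(compromised) = 0.2·0.8421 / (0.2·0.8421 + 0.1·0.1579) ≈ 0.9143

0.914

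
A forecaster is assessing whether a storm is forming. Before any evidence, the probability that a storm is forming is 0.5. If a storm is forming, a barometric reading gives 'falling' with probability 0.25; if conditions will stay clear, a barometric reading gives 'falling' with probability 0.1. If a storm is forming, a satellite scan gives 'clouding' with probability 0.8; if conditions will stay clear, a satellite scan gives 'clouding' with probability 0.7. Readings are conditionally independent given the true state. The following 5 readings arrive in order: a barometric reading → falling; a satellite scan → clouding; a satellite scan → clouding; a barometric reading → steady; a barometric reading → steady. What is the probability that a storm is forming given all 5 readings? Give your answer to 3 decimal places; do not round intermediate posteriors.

0.694

Apply Bayes' rule sequentially, carrying P(storm) forward.
After a barometric reading='falling': P(storm) = 0.25·0.5000 / (0.25·0.5000 + 0.1·0.5000) ≈ 0.7143
After a satellite scan='clouding': P(storm) = 0.8·0.7143 / (0.8·0.7143 + 0.7·0.2857) ≈ 0.7407
After a satellite scan='clouding': P(storm) = 0.8·0.7407 / (0.8·0.7407 + 0.7·0.2593) ≈ 0.7656
After a barometric reading='steady': P(storm) = 0.75·0.7656 / (0.75·0.7656 + 0.9·0.2344) ≈ 0.7313
After a barometric reading='steady': P(storm) = 0.75·0.7313 / (0.75·0.7313 + 0.9·0.2687) ≈ 0.6940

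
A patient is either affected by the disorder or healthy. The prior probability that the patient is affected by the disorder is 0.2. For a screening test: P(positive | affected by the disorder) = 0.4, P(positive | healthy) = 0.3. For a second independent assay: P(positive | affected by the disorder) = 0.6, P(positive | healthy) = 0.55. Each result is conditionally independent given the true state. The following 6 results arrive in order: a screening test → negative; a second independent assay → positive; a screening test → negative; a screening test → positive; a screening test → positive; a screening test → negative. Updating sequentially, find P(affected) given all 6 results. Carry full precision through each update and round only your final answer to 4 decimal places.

0.2339

After a screening test='negative': P(affected) = 0.6·0.2000 / (0.6·0.2000 + 0.7·0.8000) ≈ 0.1765
After a second independent assay='positive': P(affected) = 0.6·0.1765 / (0.6·0.1765 + 0.55·0.8235) ≈ 0.1895
After a screening test='negative': P(affected) = 0.6·0.1895 / (0.6·0.1895 + 0.7·0.8105) ≈ 0.1669
After a screening test='positive': P(affected) = 0.4·0.1669 / (0.4·0.1669 + 0.3·0.8331) ≈ 0.2108
After a screening test='positive': P(affected) = 0.4·0.2108 / (0.4·0.2108 + 0.3·0.7892) ≈ 0.2627
After a screening test='negative': P(affected) = 0.6·0.2627 / (0.6·0.2627 + 0.7·0.7373) ≈ 0.2339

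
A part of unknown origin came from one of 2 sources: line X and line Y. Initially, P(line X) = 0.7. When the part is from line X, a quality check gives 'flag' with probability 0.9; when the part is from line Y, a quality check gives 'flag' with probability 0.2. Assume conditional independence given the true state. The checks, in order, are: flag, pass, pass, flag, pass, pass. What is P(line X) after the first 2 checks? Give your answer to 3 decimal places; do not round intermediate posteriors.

0.568

After 'flag': P(line X) = 0.9·0.7000 / (0.9·0.7000 + 0.2·0.3000) ≈ 0.9130
After 'pass': P(line X) = 0.1·0.9130 / (0.1·0.9130 + 0.8·0.0870) ≈ 0.5676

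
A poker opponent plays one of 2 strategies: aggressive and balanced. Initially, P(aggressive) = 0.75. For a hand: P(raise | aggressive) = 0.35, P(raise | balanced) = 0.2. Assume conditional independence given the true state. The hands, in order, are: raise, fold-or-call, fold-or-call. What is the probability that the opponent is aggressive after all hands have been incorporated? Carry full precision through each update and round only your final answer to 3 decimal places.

Each posterior becomes the prior for the next update.
After 'raise': P(aggressive) = 0.35·0.7500 / (0.35·0.7500 + 0.2·0.2500) ≈ 0.8400
After 'fold-or-call': P(aggressive) = 0.65·0.8400 / (0.65·0.8400 + 0.8·0.1600) ≈ 0.8101
After 'fold-or-call': P(aggressive) = 0.65·0.8101 / (0.65·0.8101 + 0.8·0.1899) ≈ 0.7761

0.776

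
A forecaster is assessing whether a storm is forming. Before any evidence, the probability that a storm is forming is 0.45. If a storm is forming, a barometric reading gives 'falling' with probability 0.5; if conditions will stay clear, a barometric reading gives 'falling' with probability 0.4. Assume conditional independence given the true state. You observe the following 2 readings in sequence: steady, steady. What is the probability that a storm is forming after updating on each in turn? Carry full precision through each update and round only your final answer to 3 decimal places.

After 'steady': P(storm) = 0.5·0.4500 / (0.5·0.4500 + 0.6·0.5500) ≈ 0.4054
After 'steady': P(storm) = 0.5·0.4054 / (0.5·0.4054 + 0.6·0.5946) ≈ 0.3623

0.362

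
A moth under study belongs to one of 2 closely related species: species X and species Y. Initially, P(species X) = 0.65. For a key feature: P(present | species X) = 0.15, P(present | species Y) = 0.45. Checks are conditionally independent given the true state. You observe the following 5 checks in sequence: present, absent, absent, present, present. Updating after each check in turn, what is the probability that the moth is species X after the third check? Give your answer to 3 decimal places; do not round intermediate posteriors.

0.597

Each posterior becomes the prior for the next update.
After 'present': P(species X) = 0.15·0.6500 / (0.15·0.6500 + 0.45·0.3500) ≈ 0.3824
After 'absent': P(species X) = 0.85·0.3824 / (0.85·0.3824 + 0.55·0.6176) ≈ 0.4889
After 'absent': P(species X) = 0.85·0.4889 / (0.85·0.4889 + 0.55·0.5111) ≈ 0.5965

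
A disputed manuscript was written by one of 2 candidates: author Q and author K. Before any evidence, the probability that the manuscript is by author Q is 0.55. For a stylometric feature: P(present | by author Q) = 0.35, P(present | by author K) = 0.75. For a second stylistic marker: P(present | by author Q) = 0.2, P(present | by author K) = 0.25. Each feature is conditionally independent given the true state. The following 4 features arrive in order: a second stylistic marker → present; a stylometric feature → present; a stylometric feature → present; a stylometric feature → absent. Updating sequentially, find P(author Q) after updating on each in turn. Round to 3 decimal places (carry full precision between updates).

After a second stylistic marker='present': P(author Q) = 0.2·0.5500 / (0.2·0.5500 + 0.25·0.4500) ≈ 0.4944
After a stylometric feature='present': P(author Q) = 0.35·0.4944 / (0.35·0.4944 + 0.75·0.5056) ≈ 0.3133
After a stylometric feature='present': P(author Q) = 0.35·0.3133 / (0.35·0.3133 + 0.75·0.6867) ≈ 0.1756
After a stylometric feature='absent': P(author Q) = 0.65·0.1756 / (0.65·0.1756 + 0.25·0.8244) ≈ 0.3564

0.356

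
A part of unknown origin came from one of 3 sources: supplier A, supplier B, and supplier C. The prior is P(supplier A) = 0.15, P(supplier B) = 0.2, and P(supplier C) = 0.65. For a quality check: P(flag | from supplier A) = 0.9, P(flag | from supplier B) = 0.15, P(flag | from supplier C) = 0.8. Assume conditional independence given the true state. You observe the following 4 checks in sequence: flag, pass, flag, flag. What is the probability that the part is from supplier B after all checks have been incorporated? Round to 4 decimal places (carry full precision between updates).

0.0073

After 'flag': normaliser = 0.9·0.1500 + 0.15·0.2000 + 0.8·0.6500; P(supplier A) ≈ 0.1971, P(supplier B) ≈ 0.0438, P(supplier C) ≈ 0.7591
After 'pass': normaliser = 0.1·0.1971 + 0.85·0.0438 + 0.2·0.7591; P(supplier A) ≈ 0.0944, P(supplier B) ≈ 0.1783, P(supplier C) ≈ 0.7273
After 'flag': normaliser = 0.9·0.0944 + 0.15·0.1783 + 0.8·0.7273; P(supplier A) ≈ 0.1225, P(supplier B) ≈ 0.0386, P(supplier C) ≈ 0.8389
After 'flag': normaliser = 0.9·0.1225 + 0.15·0.0386 + 0.8·0.8389; P(supplier A) ≈ 0.1401, P(supplier B) ≈ 0.0073, P(supplier C) ≈ 0.8526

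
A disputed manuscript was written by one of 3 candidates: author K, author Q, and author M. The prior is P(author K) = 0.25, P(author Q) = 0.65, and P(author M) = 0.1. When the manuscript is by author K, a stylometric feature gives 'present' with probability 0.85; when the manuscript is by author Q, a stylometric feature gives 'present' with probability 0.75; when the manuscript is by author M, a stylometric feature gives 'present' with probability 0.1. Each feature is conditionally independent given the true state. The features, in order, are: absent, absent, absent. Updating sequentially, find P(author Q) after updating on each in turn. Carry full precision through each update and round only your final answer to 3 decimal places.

After 'absent': normaliser = 0.15·0.2500 + 0.25·0.6500 + 0.9·0.1000; P(author K) ≈ 0.1293, P(author Q) ≈ 0.5603, P(author M) ≈ 0.3103
After 'absent': normaliser = 0.15·0.1293 + 0.25·0.5603 + 0.9·0.3103; P(author K) ≈ 0.0442, P(author Q) ≈ 0.3193, P(author M) ≈ 0.6365
After 'absent': normaliser = 0.15·0.0442 + 0.25·0.3193 + 0.9·0.6365; P(author K) ≈ 0.0101, P(author Q) ≈ 0.1211, P(author M) ≈ 0.8689

0.121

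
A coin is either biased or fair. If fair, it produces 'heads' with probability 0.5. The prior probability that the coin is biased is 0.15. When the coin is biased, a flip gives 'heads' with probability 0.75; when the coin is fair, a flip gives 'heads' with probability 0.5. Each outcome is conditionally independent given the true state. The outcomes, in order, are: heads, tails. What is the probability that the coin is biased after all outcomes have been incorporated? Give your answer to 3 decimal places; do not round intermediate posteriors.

Apply Bayes' rule sequentially, carrying P(biased) forward.
After 'heads': P(biased) = 0.75·0.1500 / (0.75·0.1500 + 0.5·0.8500) ≈ 0.2093
After 'tails': P(biased) = 0.25·0.2093 / (0.25·0.2093 + 0.5·0.7907) ≈ 0.1169

0.117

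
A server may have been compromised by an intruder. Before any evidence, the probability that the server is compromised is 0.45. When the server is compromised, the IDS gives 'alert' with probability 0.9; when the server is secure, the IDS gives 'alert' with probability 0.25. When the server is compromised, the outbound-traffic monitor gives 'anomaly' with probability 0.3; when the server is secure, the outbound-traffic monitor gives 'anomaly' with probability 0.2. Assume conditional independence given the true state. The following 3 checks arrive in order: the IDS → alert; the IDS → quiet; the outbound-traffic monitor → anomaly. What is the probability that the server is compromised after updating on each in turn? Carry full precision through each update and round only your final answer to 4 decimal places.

0.3707

Apply Bayes' rule sequentially, carrying P(compromised) forward.
After the IDS='alert': P(compromised) = 0.9·0.4500 / (0.9·0.4500 + 0.25·0.5500) ≈ 0.7465
After the IDS='quiet': P(compromised) = 0.1·0.7465 / (0.1·0.7465 + 0.75·0.2535) ≈ 0.2820
After the outbound-traffic monitor='anomaly': P(compromised) = 0.3·0.2820 / (0.3·0.2820 + 0.2·0.7180) ≈ 0.3707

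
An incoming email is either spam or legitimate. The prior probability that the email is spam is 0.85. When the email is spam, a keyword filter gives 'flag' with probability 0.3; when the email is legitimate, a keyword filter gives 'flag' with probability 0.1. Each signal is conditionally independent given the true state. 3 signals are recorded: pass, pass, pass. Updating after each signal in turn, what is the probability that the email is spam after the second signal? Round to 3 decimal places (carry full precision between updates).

0.774

Each posterior becomes the prior for the next update.
After 'pass': P(spam) = 0.7·0.8500 / (0.7·0.8500 + 0.9·0.1500) ≈ 0.8151
After 'pass': P(spam) = 0.7·0.8151 / (0.7·0.8151 + 0.9·0.1849) ≈ 0.7742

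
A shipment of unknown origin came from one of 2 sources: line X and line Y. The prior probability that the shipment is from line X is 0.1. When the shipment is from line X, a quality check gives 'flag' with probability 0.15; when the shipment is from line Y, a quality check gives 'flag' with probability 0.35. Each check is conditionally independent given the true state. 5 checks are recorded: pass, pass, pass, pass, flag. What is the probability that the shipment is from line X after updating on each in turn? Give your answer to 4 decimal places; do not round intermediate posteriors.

0.1222

After 'pass': P(line X) = 0.85·0.1000 / (0.85·0.1000 + 0.65·0.9000) ≈ 0.1269
After 'pass': P(line X) = 0.85·0.1269 / (0.85·0.1269 + 0.65·0.8731) ≈ 0.1597
After 'pass': P(line X) = 0.85·0.1597 / (0.85·0.1597 + 0.65·0.8403) ≈ 0.1990
After 'pass': P(line X) = 0.85·0.1990 / (0.85·0.1990 + 0.65·0.8010) ≈ 0.2452
After 'flag': P(line X) = 0.15·0.2452 / (0.15·0.2452 + 0.35·0.7548) ≈ 0.1222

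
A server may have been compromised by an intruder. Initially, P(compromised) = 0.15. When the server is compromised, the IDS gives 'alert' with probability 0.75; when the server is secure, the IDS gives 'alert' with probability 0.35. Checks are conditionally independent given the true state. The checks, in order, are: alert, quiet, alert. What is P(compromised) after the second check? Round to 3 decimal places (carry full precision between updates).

0.127

After 'alert': P(compromised) = 0.75·0.1500 / (0.75·0.1500 + 0.35·0.8500) ≈ 0.2744
After 'quiet': P(compromised) = 0.25·0.2744 / (0.25·0.2744 + 0.65·0.7256) ≈ 0.1270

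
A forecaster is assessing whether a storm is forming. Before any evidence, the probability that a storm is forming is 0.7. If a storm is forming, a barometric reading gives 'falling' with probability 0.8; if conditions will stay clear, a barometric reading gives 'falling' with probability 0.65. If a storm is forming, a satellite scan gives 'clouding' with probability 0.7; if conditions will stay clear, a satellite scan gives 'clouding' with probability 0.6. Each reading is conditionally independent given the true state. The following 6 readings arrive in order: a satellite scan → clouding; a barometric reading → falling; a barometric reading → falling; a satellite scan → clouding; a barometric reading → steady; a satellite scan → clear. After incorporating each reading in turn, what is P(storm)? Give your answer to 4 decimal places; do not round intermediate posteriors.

Each posterior becomes the prior for the next update.
After a satellite scan='clouding': P(storm) = 0.7·0.7000 / (0.7·0.7000 + 0.6·0.3000) ≈ 0.7313
After a barometric reading='falling': P(storm) = 0.8·0.7313 / (0.8·0.7313 + 0.65·0.2687) ≈ 0.7701
After a barometric reading='falling': P(storm) = 0.8·0.7701 / (0.8·0.7701 + 0.65·0.2299) ≈ 0.8048
After a satellite scan='clouding': P(storm) = 0.7·0.8048 / (0.7·0.8048 + 0.6·0.1952) ≈ 0.8279
After a barometric reading='steady': P(storm) = 0.2·0.8279 / (0.2·0.8279 + 0.35·0.1721) ≈ 0.7333
After a satellite scan='clear': P(storm) = 0.3·0.7333 / (0.3·0.7333 + 0.4·0.2667) ≈ 0.6734

0.6734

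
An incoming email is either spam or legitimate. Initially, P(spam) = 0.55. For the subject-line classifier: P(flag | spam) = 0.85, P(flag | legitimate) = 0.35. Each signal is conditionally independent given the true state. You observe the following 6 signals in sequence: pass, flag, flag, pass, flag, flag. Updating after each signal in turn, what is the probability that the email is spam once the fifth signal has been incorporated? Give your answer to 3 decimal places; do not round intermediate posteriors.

0.482

After 'pass': P(spam) = 0.15·0.5500 / (0.15·0.5500 + 0.65·0.4500) ≈ 0.2200
After 'flag': P(spam) = 0.85·0.2200 / (0.85·0.2200 + 0.35·0.7800) ≈ 0.4065
After 'flag': P(spam) = 0.85·0.4065 / (0.85·0.4065 + 0.35·0.5935) ≈ 0.6246
After 'pass': P(spam) = 0.15·0.6246 / (0.15·0.6246 + 0.65·0.3754) ≈ 0.2774
After 'flag': P(spam) = 0.85·0.2774 / (0.85·0.2774 + 0.35·0.7226) ≈ 0.4825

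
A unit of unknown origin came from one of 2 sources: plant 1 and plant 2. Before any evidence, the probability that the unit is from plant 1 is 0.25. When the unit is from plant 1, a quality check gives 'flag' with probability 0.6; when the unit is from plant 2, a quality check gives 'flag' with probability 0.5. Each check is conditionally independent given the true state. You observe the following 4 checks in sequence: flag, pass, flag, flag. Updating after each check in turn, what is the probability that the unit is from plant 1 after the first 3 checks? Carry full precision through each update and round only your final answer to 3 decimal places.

0.277

After 'flag': P(plant 1) = 0.6·0.2500 / (0.6·0.2500 + 0.5·0.7500) ≈ 0.2857
After 'pass': P(plant 1) = 0.4·0.2857 / (0.4·0.2857 + 0.5·0.7143) ≈ 0.2424
After 'flag': P(plant 1) = 0.6·0.2424 / (0.6·0.2424 + 0.5·0.7576) ≈ 0.2775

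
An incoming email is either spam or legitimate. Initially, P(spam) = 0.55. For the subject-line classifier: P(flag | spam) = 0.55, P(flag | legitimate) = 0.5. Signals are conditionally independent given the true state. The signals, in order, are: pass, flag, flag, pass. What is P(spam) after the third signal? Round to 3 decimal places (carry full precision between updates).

0.571

After 'pass': P(spam) = 0.45·0.5500 / (0.45·0.5500 + 0.5·0.4500) ≈ 0.5238
After 'flag': P(spam) = 0.55·0.5238 / (0.55·0.5238 + 0.5·0.4762) ≈ 0.5475
After 'flag': P(spam) = 0.55·0.5475 / (0.55·0.5475 + 0.5·0.4525) ≈ 0.5710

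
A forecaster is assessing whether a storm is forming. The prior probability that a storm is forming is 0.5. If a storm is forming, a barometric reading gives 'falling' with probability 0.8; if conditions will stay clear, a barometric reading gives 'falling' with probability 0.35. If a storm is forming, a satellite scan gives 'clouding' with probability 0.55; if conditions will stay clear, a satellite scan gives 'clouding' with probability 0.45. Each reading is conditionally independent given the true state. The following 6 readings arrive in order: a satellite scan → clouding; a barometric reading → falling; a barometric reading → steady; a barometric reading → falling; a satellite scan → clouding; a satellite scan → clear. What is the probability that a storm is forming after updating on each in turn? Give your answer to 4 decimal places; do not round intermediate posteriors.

After a satellite scan='clouding': P(storm) = 0.55·0.5000 / (0.55·0.5000 + 0.45·0.5000) ≈ 0.5500
After a barometric reading='falling': P(storm) = 0.8·0.5500 / (0.8·0.5500 + 0.35·0.4500) ≈ 0.7364
After a barometric reading='steady': P(storm) = 0.2·0.7364 / (0.2·0.7364 + 0.65·0.2636) ≈ 0.4622
After a barometric reading='falling': P(storm) = 0.8·0.4622 / (0.8·0.4622 + 0.35·0.5378) ≈ 0.6627
After a satellite scan='clouding': P(storm) = 0.55·0.6627 / (0.55·0.6627 + 0.45·0.3373) ≈ 0.7060
After a satellite scan='clear': P(storm) = 0.45·0.7060 / (0.45·0.7060 + 0.55·0.2940) ≈ 0.6627

0.6627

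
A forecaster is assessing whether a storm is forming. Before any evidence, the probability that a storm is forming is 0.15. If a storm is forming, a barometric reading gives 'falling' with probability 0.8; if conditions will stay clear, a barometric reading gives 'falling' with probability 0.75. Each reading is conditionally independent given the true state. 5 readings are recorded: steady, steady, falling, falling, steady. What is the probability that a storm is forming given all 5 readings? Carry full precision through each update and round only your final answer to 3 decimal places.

0.093

After 'steady': P(storm) = 0.2·0.1500 / (0.2·0.1500 + 0.25·0.8500) ≈ 0.1237
After 'steady': P(storm) = 0.2·0.1237 / (0.2·0.1237 + 0.25·0.8763) ≈ 0.1015
After 'falling': P(storm) = 0.8·0.1015 / (0.8·0.1015 + 0.75·0.8985) ≈ 0.1075
After 'falling': P(storm) = 0.8·0.1075 / (0.8·0.1075 + 0.75·0.8925) ≈ 0.1139
After 'steady': P(storm) = 0.2·0.1139 / (0.2·0.1139 + 0.25·0.8861) ≈ 0.0932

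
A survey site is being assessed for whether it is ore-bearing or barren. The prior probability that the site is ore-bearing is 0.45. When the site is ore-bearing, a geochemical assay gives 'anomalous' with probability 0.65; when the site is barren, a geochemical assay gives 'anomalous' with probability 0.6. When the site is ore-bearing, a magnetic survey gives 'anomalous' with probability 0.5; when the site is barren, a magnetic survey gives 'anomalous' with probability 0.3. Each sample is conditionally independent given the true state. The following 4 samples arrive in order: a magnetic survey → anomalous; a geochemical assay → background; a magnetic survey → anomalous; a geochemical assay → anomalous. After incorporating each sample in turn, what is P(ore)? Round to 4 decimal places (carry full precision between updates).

After a magnetic survey='anomalous': P(ore) = 0.5·0.4500 / (0.5·0.4500 + 0.3·0.5500) ≈ 0.5769
After a geochemical assay='background': P(ore) = 0.35·0.5769 / (0.35·0.5769 + 0.4·0.4231) ≈ 0.5440
After a magnetic survey='anomalous': P(ore) = 0.5·0.5440 / (0.5·0.5440 + 0.3·0.4560) ≈ 0.6654
After a geochemical assay='anomalous': P(ore) = 0.65·0.6654 / (0.65·0.6654 + 0.6·0.3346) ≈ 0.6830

0.6830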